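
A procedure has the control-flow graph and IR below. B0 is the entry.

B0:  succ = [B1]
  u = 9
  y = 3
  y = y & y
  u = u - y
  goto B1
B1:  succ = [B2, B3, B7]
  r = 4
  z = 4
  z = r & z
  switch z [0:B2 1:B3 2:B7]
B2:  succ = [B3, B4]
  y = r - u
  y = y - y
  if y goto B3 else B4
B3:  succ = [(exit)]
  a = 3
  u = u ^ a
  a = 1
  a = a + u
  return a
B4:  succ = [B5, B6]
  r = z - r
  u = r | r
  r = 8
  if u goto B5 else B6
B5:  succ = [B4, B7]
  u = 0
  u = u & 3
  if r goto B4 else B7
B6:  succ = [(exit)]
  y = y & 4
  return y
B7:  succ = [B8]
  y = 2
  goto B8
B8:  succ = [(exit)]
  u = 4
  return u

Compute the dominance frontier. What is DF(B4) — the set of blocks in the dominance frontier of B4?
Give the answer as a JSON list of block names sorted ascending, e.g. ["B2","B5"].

idom tree: B1←B0 B2←B1 B3←B1 B4←B2 B5←B4 B6←B4 B7←B1 B8←B7
Join-block Dom:
  B3: preds {B1,B2}: {B0,B1} ∩ {B0,B1,B2} = {B0,B1}; idom=B1
  B4: preds {B2,B5}: {B0,B1,B2} ∩ {B0,B1,B2,B4,B5} = {B0,B1,B2}; idom=B2
  B7: preds {B1,B5}: {B0,B1} ∩ {B0,B1,B2,B4,B5} = {B0,B1}; idom=B1

Frontier:
  B3←B1: walk · to B1
  B3←B2: walk B2 to B1
  B4←B2: walk · to B2
  B4←B5: walk B5→B4 to B2
  B7←B1: walk · to B1
  B7←B5: walk B5→B4→B2 to B1
  B0: DF=∅
  B1: DF=∅
  B2: DF={B3,B7}
  B3: DF=∅
  B4: DF={B4,B7}
  B5: DF={B4,B7}
  B6: DF=∅
  B7: DF=∅
  B8: DF=∅

DF(B4) = ["B4", "B7"]

Answer: ["B4", "B7"]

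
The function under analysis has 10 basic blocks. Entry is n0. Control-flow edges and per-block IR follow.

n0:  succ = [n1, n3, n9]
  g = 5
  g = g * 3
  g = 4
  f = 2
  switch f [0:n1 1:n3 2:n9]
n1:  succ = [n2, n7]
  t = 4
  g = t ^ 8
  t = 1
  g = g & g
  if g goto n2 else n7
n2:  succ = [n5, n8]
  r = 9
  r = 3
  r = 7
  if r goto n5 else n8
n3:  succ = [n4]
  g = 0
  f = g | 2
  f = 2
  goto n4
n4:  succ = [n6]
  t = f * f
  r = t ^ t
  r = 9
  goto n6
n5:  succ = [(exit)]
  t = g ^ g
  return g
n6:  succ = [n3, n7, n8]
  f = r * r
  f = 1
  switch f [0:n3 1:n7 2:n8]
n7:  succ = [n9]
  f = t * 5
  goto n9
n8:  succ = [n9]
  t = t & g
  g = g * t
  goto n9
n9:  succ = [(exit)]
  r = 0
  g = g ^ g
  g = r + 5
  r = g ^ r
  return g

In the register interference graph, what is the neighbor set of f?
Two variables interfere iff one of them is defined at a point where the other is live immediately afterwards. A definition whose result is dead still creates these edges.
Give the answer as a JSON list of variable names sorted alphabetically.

Answer: ["g", "t"]

Working:
def/use:
  n0: {f,g} / ∅
  n1: {g,t} / ∅
  n2: {r} / ∅
  n3: {f,g} / ∅
  n4: {r,t} / {f}
  n5: {t} / {g}
  n6: {f} / {r}
  n7: {f} / {t}
  n8: {g,t} / {g,t}
  n9: {g,r} / {g}

Liveness:
  n0: in=∅ out={g}
  n1: in=∅ out={g,t}
  n2: in={g,t} out={g,t}
  n3: in=∅ out={f,g}
  n4: in={f,g} out={g,r,t}
  n5: in={g} out=∅
  n6: in={g,r,t} out={g,t}
  n7: in={g,t} out={g}
  n8: in={g,t} out={g}
  n9: in={g} out=∅

Conflict graph:
  f↔{g,t}
  g↔{f,r,t}
  r↔{g,t}
  t↔{f,g,r}

N(f) = ["g", "t"]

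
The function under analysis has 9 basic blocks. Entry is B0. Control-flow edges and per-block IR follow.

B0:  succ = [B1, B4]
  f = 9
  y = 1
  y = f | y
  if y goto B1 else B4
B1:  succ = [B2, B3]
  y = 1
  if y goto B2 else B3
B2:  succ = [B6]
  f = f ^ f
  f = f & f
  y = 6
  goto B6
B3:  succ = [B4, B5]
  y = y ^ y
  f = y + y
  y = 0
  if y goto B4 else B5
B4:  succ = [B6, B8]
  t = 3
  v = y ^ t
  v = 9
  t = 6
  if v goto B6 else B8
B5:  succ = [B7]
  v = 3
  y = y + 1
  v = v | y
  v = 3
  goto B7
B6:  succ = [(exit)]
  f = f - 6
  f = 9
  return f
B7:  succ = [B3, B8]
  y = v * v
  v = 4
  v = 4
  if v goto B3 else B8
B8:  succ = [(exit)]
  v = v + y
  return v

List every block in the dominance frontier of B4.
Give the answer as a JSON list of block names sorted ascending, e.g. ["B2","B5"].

idom tree: B1←B0 B2←B1 B3←B1 B4←B0 B5←B3 B6←B0 B7←B5 B8←B0
Join-block Dom:
  B3: preds {B1,B7}: {B0,B1} ∩ {B0,B1,B3,B5,B7} = {B0,B1}; idom=B1
  B4: preds {B0,B3}: {B0} ∩ {B0,B1,B3} = {B0}; idom=B0
  B6: preds {B2,B4}: {B0,B1,B2} ∩ {B0,B4} = {B0}; idom=B0
  B8: preds {B4,B7}: {B0,B4} ∩ {B0,B1,B3,B5,B7} = {B0}; idom=B0

Frontier:
  B3←B1: walk · to B1
  B3←B7: walk B7→B5→B3 to B1
  B4←B0: walk · to B0
  B4←B3: walk B3→B1 to B0
  B6←B2: walk B2→B1 to B0
  B6←B4: walk B4 to B0
  B8←B4: walk B4 to B0
  B8←B7: walk B7→B5→B3→B1 to B0
  B0: DF=∅
  B1: DF={B4,B6,B8}
  B2: DF={B6}
  B3: DF={B3,B4,B8}
  B4: DF={B6,B8}
  B5: DF={B3,B8}
  B6: DF=∅
  B7: DF={B3,B8}
  B8: DF=∅

DF(B4) = ["B6", "B8"]

Answer: ["B6", "B8"]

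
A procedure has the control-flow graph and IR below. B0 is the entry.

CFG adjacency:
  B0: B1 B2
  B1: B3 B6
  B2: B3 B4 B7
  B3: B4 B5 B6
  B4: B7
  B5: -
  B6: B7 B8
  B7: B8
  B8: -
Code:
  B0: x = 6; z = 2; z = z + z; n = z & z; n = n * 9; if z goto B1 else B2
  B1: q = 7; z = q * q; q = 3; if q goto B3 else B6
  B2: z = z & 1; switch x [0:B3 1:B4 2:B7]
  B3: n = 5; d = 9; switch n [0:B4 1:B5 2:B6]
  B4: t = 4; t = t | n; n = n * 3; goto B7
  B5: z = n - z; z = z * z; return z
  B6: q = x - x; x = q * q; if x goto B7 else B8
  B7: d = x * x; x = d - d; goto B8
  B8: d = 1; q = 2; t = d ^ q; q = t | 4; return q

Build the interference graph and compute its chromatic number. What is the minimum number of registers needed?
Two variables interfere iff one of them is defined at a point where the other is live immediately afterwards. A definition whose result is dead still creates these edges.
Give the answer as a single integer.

Answer: 4

Working:
Block summaries:
  B0: {n,x,z} / ∅
  B1: {q,z} / ∅
  B2: {z} / {x,z}
  B3: {d,n} / ∅
  B4: {n,t} / {n}
  B5: {z} / {n,z}
  B6: {q,x} / {x}
  B7: {d,x} / {x}
  B8: {d,q,t} / ∅

Backward fixpoint:
  B0 li=∅ lo={n,x,z}
  B1 li={x} lo={x,z}
  B2 li={n,x,z} lo={n,x,z}
  B3 li={x,z} lo={n,x,z}
  B4 li={n,x} lo={x}
  B5 li={n,z} lo=∅
  B6 li={x} lo={x}
  B7 li={x} lo=∅
  B8 li=∅ lo=∅

Interfere edges:
  d↔{n,q,x,z}
  n↔{d,t,x,z}
  q↔{d,x,z}
  t↔{n,x}
  x↔{d,n,q,t,z}
  z↔{d,n,q,x}

Colouring:
  {d,n,x,z} pairwise interfere (4-clique) ⇒ χ ≥ 4
  4-colouring: R0={x}  R1={d,t}  R2={n,q}  R3={z}
  χ = 4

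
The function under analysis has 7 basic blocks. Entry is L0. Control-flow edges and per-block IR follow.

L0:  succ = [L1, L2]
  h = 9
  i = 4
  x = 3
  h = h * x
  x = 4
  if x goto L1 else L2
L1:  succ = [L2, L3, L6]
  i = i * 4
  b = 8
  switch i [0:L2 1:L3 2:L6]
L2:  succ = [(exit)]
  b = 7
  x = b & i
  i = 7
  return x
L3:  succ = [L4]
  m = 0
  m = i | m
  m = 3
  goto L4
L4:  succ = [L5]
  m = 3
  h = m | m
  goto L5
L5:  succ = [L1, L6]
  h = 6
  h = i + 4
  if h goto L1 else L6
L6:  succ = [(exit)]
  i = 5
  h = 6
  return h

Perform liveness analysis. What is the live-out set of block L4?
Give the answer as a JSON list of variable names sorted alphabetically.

Per-block:
  L0: {h,i,x} / ∅
  L1: {b,i} / {i}
  L2: {b,i,x} / {i}
  L3: {m} / {i}
  L4: {h,m} / ∅
  L5: {h} / {i}
  L6: {h,i} / ∅

Live sets:
  L0 li=∅ lo={i}
  L1 li={i} lo={i}
  L2 li={i} lo=∅
  L3 li={i} lo={i}
  L4 li={i} lo={i}
  L5 li={i} lo={i}
  L6 li=∅ lo=∅

live-out(L4) = ["i"]

Answer: ["i"]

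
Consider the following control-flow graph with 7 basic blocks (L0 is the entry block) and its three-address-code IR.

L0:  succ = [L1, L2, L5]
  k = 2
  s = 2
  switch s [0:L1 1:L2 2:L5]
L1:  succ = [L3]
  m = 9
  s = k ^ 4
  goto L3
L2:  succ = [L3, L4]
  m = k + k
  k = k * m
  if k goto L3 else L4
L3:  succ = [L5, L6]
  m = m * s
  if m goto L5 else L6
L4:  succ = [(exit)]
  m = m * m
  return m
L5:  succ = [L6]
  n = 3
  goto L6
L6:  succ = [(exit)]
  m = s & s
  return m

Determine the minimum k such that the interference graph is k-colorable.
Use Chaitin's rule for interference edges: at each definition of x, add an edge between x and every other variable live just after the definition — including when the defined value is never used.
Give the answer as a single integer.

Block summaries:
  L0 def {k,s} use ∅
  L1 def {m,s} use {k}
  L2 def {k,m} use {k}
  L3 def {m} use {m,s}
  L4 def {m} use {m}
  L5 def {n} use ∅
  L6 def {m} use {s}

Liveness:
  L0: in=∅ out={k,s}
  L1: in={k} out={m,s}
  L2: in={k,s} out={m,s}
  L3: in={m,s} out={s}
  L4: in={m} out=∅
  L5: in={s} out={s}
  L6: in={s} out=∅

Interfere edges:
  k: {m,s}
  m: {k,s}
  n: {s}
  s: {k,m,n}

Registers:
  clique {k,m,s} ⇒ need ≥ 3
  3-colouring: r0={s}  r1={k,n}  r2={m}
  χ = 3

Answer: 3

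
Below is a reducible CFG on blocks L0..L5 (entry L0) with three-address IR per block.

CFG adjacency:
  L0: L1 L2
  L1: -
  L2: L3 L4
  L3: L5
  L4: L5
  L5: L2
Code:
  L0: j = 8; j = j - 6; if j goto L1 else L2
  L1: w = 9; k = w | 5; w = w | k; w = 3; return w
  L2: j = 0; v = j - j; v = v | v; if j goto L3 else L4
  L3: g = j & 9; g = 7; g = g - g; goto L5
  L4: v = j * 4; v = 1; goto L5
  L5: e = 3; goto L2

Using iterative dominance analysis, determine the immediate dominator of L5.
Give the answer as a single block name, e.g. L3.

idom tree: L1←L0 L2←L0 L3←L2 L4←L2 L5←L2
Dom∩ at merges:
  L2: preds {L0,L5}: {L0} ∩ {L0,L2,L5} = {L0}; idom=L0
  L5: preds {L3,L4}: {L0,L2,L3} ∩ {L0,L2,L4} = {L0,L2}; idom=L2

idom(L5) = L2

Answer: L2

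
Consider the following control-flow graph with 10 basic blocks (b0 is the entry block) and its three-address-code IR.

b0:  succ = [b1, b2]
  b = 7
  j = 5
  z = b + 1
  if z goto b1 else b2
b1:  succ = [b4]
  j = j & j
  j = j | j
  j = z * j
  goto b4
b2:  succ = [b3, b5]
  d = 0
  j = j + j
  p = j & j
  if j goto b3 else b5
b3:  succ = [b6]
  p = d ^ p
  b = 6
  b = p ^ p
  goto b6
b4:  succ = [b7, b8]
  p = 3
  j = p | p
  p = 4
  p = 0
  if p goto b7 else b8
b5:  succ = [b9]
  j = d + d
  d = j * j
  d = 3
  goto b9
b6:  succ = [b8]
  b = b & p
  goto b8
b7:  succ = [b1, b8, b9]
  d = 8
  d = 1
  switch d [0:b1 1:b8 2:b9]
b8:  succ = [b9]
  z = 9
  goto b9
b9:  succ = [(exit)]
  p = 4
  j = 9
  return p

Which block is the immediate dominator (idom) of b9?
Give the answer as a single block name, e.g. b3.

Answer: b0

Working:
idom tree: b1←b0 b2←b0 b3←b2 b4←b1 b5←b2 b6←b3 b7←b4 b8←b0 b9←b0
Dom at joins:
  b1: preds {b0,b7}: {b0} ∩ {b0,b1,b4,b7} = {b0}; idom=b0
  b8: preds {b4,b6,b7}: {b0,b1,b4} ∩ {b0,b2,b3,b6} ∩ {b0,b1,b4,b7} = {b0}; idom=b0
  b9: preds {b5,b7,b8}: {b0,b2,b5} ∩ {b0,b1,b4,b7} ∩ {b0,b8} = {b0}; idom=b0

idom(b9) = b0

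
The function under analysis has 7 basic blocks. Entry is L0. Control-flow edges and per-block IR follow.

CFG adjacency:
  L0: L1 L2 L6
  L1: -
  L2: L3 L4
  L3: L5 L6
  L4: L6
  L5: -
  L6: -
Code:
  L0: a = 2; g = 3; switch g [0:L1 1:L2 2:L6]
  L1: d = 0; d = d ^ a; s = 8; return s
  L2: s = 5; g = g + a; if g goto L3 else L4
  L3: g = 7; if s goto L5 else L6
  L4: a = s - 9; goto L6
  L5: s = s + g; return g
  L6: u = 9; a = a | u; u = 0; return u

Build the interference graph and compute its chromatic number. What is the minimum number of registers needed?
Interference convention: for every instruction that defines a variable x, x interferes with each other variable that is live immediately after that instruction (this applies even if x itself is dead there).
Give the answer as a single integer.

Block summaries:
  L0 def {a,g} use ∅
  L1 def {d,s} use {a}
  L2 def {g,s} use {a,g}
  L3 def {g} use {s}
  L4 def {a} use {s}
  L5 def {s} use {g,s}
  L6 def {a,u} use {a}

Live sets:
  live L0: ∅→{a,g}
  live L1: {a}→∅
  live L2: {a,g}→{a,s}
  live L3: {a,s}→{a,g,s}
  live L4: {s}→{a}
  live L5: {g,s}→∅
  live L6: {a}→∅

Interfere edges:
  a — {d,g,s,u}
  d — {a}
  g — {a,s}
  s — {a,g}
  u — {a}

Chromatic number:
  lower bound: {a,g,s} mutually conflict ⇒ χ ≥ 3
  assign a→r0 d→r1 g→r1 s→r2 u→r1 — no edge inside a register ⇒ χ ≤ 3
  χ = 3

Answer: 3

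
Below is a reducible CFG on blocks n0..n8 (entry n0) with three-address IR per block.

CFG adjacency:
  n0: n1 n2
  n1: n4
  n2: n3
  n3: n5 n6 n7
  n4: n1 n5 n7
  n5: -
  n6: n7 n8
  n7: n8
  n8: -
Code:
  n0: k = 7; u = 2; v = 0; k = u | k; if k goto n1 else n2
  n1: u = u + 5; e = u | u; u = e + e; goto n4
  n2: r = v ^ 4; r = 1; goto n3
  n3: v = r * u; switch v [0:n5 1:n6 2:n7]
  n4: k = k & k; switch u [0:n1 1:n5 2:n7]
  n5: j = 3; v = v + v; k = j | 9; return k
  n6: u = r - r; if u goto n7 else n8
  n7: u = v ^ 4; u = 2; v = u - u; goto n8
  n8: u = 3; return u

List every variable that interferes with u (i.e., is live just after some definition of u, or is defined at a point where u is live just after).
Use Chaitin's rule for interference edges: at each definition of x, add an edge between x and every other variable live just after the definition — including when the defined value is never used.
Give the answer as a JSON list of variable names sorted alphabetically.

Answer: ["k", "r", "v"]

Derivation:
Per-block:
  n0: {k,u,v} / ∅
  n1: {e,u} / {u}
  n2: {r} / {v}
  n3: {v} / {r,u}
  n4: {k} / {k,u}
  n5: {j,k,v} / {v}
  n6: {u} / {r}
  n7: {u,v} / {v}
  n8: {u} / ∅

Live sets:
  live n0: ∅→{k,u,v}
  live n1: {k,u,v}→{k,u,v}
  live n2: {u,v}→{r,u}
  live n3: {r,u}→{r,v}
  live n4: {k,u,v}→{k,u,v}
  live n5: {v}→∅
  live n6: {r,v}→{v}
  live n7: {v}→∅
  live n8: ∅→∅

Interfere edges:
  e↔{k,v}
  j↔{v}
  k↔{e,u,v}
  r↔{u,v}
  u↔{k,r,v}
  v↔{e,j,k,r,u}

N(u) = ["k", "r", "v"]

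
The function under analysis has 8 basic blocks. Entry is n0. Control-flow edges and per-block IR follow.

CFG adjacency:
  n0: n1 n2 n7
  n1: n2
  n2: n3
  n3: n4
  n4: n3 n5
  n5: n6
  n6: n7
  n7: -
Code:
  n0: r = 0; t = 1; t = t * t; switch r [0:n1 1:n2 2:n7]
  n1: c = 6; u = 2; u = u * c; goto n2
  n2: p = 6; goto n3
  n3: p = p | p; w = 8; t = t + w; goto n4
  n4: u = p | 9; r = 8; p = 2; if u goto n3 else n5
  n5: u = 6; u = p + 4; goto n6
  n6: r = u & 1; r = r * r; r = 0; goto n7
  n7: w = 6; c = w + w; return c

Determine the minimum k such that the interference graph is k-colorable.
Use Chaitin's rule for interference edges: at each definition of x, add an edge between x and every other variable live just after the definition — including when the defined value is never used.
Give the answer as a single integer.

Block summaries:
  n0: def={r,t} ue=∅
  n1: def={c,u} ue=∅
  n2: def={p} ue=∅
  n3: def={p,t,w} ue={p,t}
  n4: def={p,r,u} ue={p}
  n5: def={u} ue={p}
  n6: def={r} ue={u}
  n7: def={c,w} ue=∅

Liveness:
  n0: in=∅ out={t}
  n1: in={t} out={t}
  n2: in={t} out={p,t}
  n3: in={p,t} out={p,t}
  n4: in={p,t} out={p,t}
  n5: in={p} out={u}
  n6: in={u} out=∅
  n7: in=∅ out=∅

Interference:
  c — {t,u}
  p — {t,u,w}
  r — {t,u}
  t — {c,p,r,u,w}
  u — {c,p,r,t}
  w — {p,t}

Colouring:
  clique {c,t,u} ⇒ need ≥ 3
  3-colouring: c0={t}  c1={u,w}  c2={c,p,r}
  χ = 3

Answer: 3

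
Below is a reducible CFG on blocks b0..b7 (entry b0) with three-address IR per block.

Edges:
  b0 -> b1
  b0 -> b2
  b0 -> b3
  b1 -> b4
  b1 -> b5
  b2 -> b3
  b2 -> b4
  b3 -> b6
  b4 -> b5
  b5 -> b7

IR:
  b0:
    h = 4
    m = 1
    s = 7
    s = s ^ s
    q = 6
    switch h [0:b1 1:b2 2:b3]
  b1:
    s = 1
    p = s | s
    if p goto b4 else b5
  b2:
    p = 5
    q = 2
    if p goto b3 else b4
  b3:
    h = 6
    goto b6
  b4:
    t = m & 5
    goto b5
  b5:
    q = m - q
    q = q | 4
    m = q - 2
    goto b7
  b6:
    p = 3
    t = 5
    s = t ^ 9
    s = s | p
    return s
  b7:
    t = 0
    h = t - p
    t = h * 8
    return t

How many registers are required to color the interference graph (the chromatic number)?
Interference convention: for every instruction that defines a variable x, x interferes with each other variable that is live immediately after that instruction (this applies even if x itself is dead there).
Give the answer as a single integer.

Answer: 4

Derivation:
Per-block:
  b0: def={h,m,q,s} ue=∅
  b1: def={p,s} ue=∅
  b2: def={p,q} ue=∅
  b3: def={h} ue=∅
  b4: def={t} ue={m}
  b5: def={m,q} ue={m,q}
  b6: def={p,s,t} ue=∅
  b7: def={h,t} ue={p}

Liveness:
  live b0: ∅→{m,q}
  live b1: {m,q}→{m,p,q}
  live b2: {m}→{m,p,q}
  live b3: ∅→∅
  live b4: {m,p,q}→{m,p,q}
  live b5: {m,p,q}→{p}
  live b6: ∅→∅
  live b7: {p}→∅

Interfere edges:
  h: {m,q,s}
  m: {h,p,q,s,t}
  p: {m,q,s,t}
  q: {h,m,p,s,t}
  s: {h,m,p,q}
  t: {m,p,q}

Chromatic number:
  lower bound: {h,m,q,s} mutually conflict ⇒ χ ≥ 4
  assign h→c2 m→c0 p→c2 q→c1 s→c3 t→c3 — no edge inside a register ⇒ χ ≤ 4
  χ = 4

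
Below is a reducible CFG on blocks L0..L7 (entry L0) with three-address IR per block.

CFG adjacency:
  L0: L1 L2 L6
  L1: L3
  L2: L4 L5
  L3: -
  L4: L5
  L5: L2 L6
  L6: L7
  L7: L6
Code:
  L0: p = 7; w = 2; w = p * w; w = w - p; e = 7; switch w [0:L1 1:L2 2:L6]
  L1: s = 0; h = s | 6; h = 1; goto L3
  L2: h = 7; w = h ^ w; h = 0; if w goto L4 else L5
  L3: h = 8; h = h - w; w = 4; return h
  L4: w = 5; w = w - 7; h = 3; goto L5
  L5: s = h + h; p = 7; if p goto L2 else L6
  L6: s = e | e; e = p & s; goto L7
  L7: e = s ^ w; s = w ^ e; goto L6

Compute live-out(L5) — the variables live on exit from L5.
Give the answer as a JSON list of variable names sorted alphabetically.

Per-block:
  L0: def={e,p,w} ue=∅
  L1: def={h,s} ue=∅
  L2: def={h,w} ue={w}
  L3: def={h,w} ue={w}
  L4: def={h,w} ue=∅
  L5: def={p,s} ue={h}
  L6: def={e,s} ue={e,p}
  L7: def={e,s} ue={s,w}

Backward fixpoint:
  L0: in=∅ out={e,p,w}
  L1: in={w} out={w}
  L2: in={e,w} out={e,h,w}
  L3: in={w} out=∅
  L4: in={e} out={e,h,w}
  L5: in={e,h,w} out={e,p,w}
  L6: in={e,p,w} out={p,s,w}
  L7: in={p,s,w} out={e,p,w}

live-out(L5) = ["e", "p", "w"]

Answer: ["e", "p", "w"]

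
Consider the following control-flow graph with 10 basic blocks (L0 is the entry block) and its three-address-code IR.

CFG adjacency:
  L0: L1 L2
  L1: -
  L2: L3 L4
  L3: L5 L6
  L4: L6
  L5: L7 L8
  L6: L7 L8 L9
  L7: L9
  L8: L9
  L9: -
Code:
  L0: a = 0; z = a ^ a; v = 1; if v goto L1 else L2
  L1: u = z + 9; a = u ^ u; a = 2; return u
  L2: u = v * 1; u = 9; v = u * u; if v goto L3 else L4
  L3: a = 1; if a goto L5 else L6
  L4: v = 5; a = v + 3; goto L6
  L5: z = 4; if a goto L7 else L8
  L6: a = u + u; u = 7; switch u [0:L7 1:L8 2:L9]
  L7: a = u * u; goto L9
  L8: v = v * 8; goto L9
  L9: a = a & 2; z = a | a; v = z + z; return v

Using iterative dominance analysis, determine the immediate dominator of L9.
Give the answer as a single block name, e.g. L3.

Answer: L2

Derivation:
idom tree: L1←L0 L2←L0 L3←L2 L4←L2 L5←L3 L6←L2 L7←L2 L8←L2 L9←L2
Dom∩ at merges:
  L6: preds {L3,L4}: {L0,L2,L3} ∩ {L0,L2,L4} = {L0,L2}; idom=L2
  L7: preds {L5,L6}: {L0,L2,L3,L5} ∩ {L0,L2,L6} = {L0,L2}; idom=L2
  L8: preds {L5,L6}: {L0,L2,L3,L5} ∩ {L0,L2,L6} = {L0,L2}; idom=L2
  L9: preds {L6,L7,L8}: {L0,L2,L6} ∩ {L0,L2,L7} ∩ {L0,L2,L8} = {L0,L2}; idom=L2

idom(L9) = L2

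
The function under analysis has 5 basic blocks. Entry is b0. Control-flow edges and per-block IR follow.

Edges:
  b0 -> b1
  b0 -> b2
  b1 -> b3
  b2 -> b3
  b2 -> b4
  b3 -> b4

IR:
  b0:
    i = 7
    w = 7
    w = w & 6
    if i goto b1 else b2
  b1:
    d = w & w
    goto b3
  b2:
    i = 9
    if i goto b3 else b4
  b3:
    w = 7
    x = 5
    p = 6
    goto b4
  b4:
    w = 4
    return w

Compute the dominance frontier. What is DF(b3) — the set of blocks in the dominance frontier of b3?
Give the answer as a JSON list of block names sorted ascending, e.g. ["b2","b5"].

Answer: ["b4"]

Derivation:
idom tree: b1←b0 b2←b0 b3←b0 b4←b0
Dom∩ at merges:
  b3: preds {b1,b2}: {b0,b1} ∩ {b0,b2} = {b0}; idom=b0
  b4: preds {b2,b3}: {b0,b2} ∩ {b0,b3} = {b0}; idom=b0

Frontier:
  b3←b1: walk b1 to b0
  b3←b2: walk b2 to b0
  b4←b2: walk b2 to b0
  b4←b3: walk b3 to b0
  b0: DF=∅
  b1: DF={b3}
  b2: DF={b3,b4}
  b3: DF={b4}
  b4: DF=∅

DF(b3) = ["b4"]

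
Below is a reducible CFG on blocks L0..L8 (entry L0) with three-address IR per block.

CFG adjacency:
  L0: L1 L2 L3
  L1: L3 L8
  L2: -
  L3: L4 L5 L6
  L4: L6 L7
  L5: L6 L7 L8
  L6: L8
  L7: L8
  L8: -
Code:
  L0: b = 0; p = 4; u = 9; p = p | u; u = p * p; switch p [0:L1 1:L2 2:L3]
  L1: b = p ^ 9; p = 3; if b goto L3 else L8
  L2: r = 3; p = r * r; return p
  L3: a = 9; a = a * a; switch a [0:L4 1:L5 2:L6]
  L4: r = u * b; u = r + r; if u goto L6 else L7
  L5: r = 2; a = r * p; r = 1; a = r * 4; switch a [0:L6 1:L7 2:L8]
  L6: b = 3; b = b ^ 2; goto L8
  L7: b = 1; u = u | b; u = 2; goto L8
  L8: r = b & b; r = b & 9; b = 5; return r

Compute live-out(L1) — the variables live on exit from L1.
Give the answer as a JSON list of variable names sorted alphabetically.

def/use:
  L0: def={b,p,u} ue=∅
  L1: def={b,p} ue={p}
  L2: def={p,r} ue=∅
  L3: def={a} ue=∅
  L4: def={r,u} ue={b,u}
  L5: def={a,r} ue={p}
  L6: def={b} ue=∅
  L7: def={b,u} ue={u}
  L8: def={b,r} ue={b}

Backward fixpoint:
  L0: in=∅ out={b,p,u}
  L1: in={p,u} out={b,p,u}
  L2: in=∅ out=∅
  L3: in={b,p,u} out={b,p,u}
  L4: in={b,u} out={u}
  L5: in={b,p,u} out={b,u}
  L6: in=∅ out={b}
  L7: in={u} out={b}
  L8: in={b} out=∅

live-out(L1) = ["b", "p", "u"]

Answer: ["b", "p", "u"]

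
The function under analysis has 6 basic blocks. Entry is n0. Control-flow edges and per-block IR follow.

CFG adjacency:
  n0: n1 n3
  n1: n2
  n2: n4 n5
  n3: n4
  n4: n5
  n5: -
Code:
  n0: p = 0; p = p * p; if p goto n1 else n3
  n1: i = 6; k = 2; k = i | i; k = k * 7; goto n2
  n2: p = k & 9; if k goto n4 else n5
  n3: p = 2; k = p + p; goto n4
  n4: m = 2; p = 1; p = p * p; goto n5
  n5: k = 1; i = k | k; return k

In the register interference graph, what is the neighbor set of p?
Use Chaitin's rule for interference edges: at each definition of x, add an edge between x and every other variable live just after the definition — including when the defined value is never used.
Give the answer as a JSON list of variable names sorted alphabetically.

Block summaries:
  n0: def={p} ue=∅
  n1: def={i,k} ue=∅
  n2: def={p} ue={k}
  n3: def={k,p} ue=∅
  n4: def={m,p} ue=∅
  n5: def={i,k} ue=∅

Liveness:
  n0 li=∅ lo=∅
  n1 li=∅ lo={k}
  n2 li={k} lo=∅
  n3 li=∅ lo=∅
  n4 li=∅ lo=∅
  n5 li=∅ lo=∅

Interference:
  i — {k}
  k — {i,p}
  m — ∅
  p — {k}

N(p) = ["k"]

Answer: ["k"]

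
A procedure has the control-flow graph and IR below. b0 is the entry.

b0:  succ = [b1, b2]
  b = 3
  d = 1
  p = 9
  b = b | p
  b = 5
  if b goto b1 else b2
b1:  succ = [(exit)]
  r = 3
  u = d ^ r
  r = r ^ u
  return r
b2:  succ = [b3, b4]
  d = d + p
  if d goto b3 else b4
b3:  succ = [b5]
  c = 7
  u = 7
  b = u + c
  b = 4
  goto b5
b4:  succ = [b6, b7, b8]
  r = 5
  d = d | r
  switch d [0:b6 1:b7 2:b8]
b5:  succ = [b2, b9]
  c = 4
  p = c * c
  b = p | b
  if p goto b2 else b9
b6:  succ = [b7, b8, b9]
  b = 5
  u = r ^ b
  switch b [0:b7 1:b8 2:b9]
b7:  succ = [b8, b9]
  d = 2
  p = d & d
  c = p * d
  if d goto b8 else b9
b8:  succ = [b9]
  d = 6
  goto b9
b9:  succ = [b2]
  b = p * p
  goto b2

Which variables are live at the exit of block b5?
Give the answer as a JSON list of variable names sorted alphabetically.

def/use:
  b0: def={b,d,p} ue=∅
  b1: def={r,u} ue={d}
  b2: def={d} ue={d,p}
  b3: def={b,c,u} ue=∅
  b4: def={d,r} ue={d}
  b5: def={b,c,p} ue={b}
  b6: def={b,u} ue={r}
  b7: def={c,d,p} ue=∅
  b8: def={d} ue=∅
  b9: def={b} ue={p}

Live sets:
  b0: in=∅ out={d,p}
  b1: in={d} out=∅
  b2: in={d,p} out={d,p}
  b3: in={d} out={b,d}
  b4: in={d,p} out={d,p,r}
  b5: in={b,d} out={d,p}
  b6: in={d,p,r} out={d,p}
  b7: in=∅ out={d,p}
  b8: in={p} out={d,p}
  b9: in={d,p} out={d,p}

live-out(b5) = ["d", "p"]

Answer: ["d", "p"]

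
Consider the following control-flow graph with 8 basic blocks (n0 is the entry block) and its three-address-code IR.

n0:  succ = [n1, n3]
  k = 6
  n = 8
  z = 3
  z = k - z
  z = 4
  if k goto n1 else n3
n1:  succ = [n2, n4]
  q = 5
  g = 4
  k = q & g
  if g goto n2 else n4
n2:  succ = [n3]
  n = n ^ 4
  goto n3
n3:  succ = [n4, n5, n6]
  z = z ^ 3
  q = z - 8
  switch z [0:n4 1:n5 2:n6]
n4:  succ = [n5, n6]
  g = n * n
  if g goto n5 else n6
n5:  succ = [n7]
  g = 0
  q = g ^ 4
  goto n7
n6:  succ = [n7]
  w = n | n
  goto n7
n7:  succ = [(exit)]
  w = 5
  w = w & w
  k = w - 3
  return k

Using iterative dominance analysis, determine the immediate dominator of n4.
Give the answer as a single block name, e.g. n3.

Answer: n0

Derivation:
idom tree: n1←n0 n2←n1 n3←n0 n4←n0 n5←n0 n6←n0 n7←n0
Dom at joins:
  n3: preds {n0,n2}: {n0} ∩ {n0,n1,n2} = {n0}; idom=n0
  n4: preds {n1,n3}: {n0,n1} ∩ {n0,n3} = {n0}; idom=n0
  n5: preds {n3,n4}: {n0,n3} ∩ {n0,n4} = {n0}; idom=n0
  n6: preds {n3,n4}: {n0,n3} ∩ {n0,n4} = {n0}; idom=n0
  n7: preds {n5,n6}: {n0,n5} ∩ {n0,n6} = {n0}; idom=n0

idom(n4) = n0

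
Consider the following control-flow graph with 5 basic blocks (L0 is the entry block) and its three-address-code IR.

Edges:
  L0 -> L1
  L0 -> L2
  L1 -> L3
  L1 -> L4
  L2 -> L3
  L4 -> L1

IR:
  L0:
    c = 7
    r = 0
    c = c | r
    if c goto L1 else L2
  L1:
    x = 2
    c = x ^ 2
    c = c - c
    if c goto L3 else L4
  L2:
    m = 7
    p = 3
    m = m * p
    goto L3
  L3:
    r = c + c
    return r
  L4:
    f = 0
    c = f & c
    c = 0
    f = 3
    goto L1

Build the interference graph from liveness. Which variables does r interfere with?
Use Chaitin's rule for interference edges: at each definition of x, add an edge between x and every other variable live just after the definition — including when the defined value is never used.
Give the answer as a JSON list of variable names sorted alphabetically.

Block summaries:
  L0 def {c,r} use ∅
  L1 def {c,x} use ∅
  L2 def {m,p} use ∅
  L3 def {r} use {c}
  L4 def {c,f} use {c}

Backward fixpoint:
  live L0: ∅→{c}
  live L1: ∅→{c}
  live L2: {c}→{c}
  live L3: {c}→∅
  live L4: {c}→∅

Interference:
  c↔{f,m,p,r}
  f↔{c}
  m↔{c,p}
  p↔{c,m}
  r↔{c}
  x↔∅

N(r) = ["c"]

Answer: ["c"]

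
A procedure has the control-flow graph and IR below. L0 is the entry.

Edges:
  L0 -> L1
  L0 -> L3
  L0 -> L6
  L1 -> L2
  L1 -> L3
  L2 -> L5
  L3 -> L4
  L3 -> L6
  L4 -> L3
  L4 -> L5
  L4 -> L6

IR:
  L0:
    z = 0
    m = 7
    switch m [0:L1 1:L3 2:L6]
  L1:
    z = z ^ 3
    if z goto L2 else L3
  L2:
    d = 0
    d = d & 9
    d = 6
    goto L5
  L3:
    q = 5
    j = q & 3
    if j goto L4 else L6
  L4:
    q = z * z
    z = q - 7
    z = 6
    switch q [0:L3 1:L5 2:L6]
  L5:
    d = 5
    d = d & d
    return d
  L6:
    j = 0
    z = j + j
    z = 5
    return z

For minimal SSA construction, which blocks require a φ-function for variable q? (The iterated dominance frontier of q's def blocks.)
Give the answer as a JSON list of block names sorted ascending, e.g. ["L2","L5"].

Answer: ["L3", "L5", "L6"]

Derivation:
idom tree: L1←L0 L2←L1 L3←L0 L4←L3 L5←L0 L6←L0
Dom∩ at merges:
  L3: preds {L0,L1,L4}: {L0} ∩ {L0,L1} ∩ {L0,L3,L4} = {L0}; idom=L0
  L5: preds {L2,L4}: {L0,L1,L2} ∩ {L0,L3,L4} = {L0}; idom=L0
  L6: preds {L0,L3,L4}: {L0} ∩ {L0,L3} ∩ {L0,L3,L4} = {L0}; idom=L0

DF walk-up:
  join L3 pred L0: · stop@L0
  join L3 pred L1: L1 stop@L0
  join L3 pred L4: L4→L3 stop@L0
  join L5 pred L2: L2→L1 stop@L0
  join L5 pred L4: L4→L3 stop@L0
  join L6 pred L0: · stop@L0
  join L6 pred L3: L3 stop@L0
  join L6 pred L4: L4→L3 stop@L0
  L0 → ∅
  L1 → {L3,L5}
  L2 → {L5}
  L3 → {L3,L5,L6}
  L4 → {L3,L5,L6}
  L5 → ∅
  L6 → ∅

φ for q: defs {L3,L4}
  DF⁺ = {L3,L5,L6}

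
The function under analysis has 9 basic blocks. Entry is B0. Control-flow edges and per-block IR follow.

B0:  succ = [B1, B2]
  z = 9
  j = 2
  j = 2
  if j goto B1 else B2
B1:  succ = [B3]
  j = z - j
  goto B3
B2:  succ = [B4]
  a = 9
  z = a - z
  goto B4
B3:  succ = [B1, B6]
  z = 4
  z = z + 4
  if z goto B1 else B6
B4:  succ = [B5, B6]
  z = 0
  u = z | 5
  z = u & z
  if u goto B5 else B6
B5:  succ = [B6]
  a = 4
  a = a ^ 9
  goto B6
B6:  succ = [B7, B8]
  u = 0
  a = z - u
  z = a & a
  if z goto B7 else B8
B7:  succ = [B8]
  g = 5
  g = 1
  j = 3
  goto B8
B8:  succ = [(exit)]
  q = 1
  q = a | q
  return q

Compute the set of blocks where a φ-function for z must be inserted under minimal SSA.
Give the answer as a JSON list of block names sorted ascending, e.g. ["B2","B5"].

Answer: ["B1", "B6"]

Analysis:
idom tree: B1←B0 B2←B0 B3←B1 B4←B2 B5←B4 B6←B0 B7←B6 B8←B6
Dom at joins:
  B1: preds {B0,B3}: {B0} ∩ {B0,B1,B3} = {B0}; idom=B0
  B6: preds {B3,B4,B5}: {B0,B1,B3} ∩ {B0,B2,B4} ∩ {B0,B2,B4,B5} = {B0}; idom=B0
  B8: preds {B6,B7}: {B0,B6} ∩ {B0,B6,B7} = {B0,B6}; idom=B6

DF derivation:
  B1←B0: walk · to B0
  B1←B3: walk B3→B1 to B0
  B6←B3: walk B3→B1 to B0
  B6←B4: walk B4→B2 to B0
  B6←B5: walk B5→B4→B2 to B0
  B8←B6: walk · to B6
  B8←B7: walk B7 to B6
  B0: DF=∅
  B1: DF={B1,B6}
  B2: DF={B6}
  B3: DF={B1,B6}
  B4: DF={B6}
  B5: DF={B6}
  B6: DF=∅
  B7: DF={B8}
  B8: DF=∅

φ for z: defs {B0,B2,B3,B4,B6}
  DF⁺ = {B1,B6}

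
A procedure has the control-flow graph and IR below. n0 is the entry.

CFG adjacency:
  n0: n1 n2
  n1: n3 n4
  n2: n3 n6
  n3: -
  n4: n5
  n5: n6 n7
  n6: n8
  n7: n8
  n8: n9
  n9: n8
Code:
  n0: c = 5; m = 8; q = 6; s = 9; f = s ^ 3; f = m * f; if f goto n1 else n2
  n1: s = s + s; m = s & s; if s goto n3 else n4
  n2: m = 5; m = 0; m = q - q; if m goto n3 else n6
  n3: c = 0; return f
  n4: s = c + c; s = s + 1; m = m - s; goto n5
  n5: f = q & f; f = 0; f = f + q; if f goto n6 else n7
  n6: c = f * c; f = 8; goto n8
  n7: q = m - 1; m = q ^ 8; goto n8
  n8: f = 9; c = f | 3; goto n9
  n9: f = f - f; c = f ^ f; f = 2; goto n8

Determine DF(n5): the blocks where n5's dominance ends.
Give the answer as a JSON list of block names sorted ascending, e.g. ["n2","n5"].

Answer: ["n6", "n8"]

Working:
idom tree: n1←n0 n2←n0 n3←n0 n4←n1 n5←n4 n6←n0 n7←n5 n8←n0 n9←n8
Dom at joins:
  n3: preds {n1,n2}: {n0,n1} ∩ {n0,n2} = {n0}; idom=n0
  n6: preds {n2,n5}: {n0,n2} ∩ {n0,n1,n4,n5} = {n0}; idom=n0
  n8: preds {n6,n7,n9}: {n0,n6} ∩ {n0,n1,n4,n5,n7} ∩ {n0,n8,n9} = {n0}; idom=n0

Frontier:
  join n3 pred n1: n1 stop@n0
  join n3 pred n2: n2 stop@n0
  join n6 pred n2: n2 stop@n0
  join n6 pred n5: n5→n4→n1 stop@n0
  join n8 pred n6: n6 stop@n0
  join n8 pred n7: n7→n5→n4→n1 stop@n0
  join n8 pred n9: n9→n8 stop@n0
  n0 → ∅
  n1 → {n3,n6,n8}
  n2 → {n3,n6}
  n3 → ∅
  n4 → {n6,n8}
  n5 → {n6,n8}
  n6 → {n8}
  n7 → {n8}
  n8 → {n8}
  n9 → {n8}

DF(n5) = ["n6", "n8"]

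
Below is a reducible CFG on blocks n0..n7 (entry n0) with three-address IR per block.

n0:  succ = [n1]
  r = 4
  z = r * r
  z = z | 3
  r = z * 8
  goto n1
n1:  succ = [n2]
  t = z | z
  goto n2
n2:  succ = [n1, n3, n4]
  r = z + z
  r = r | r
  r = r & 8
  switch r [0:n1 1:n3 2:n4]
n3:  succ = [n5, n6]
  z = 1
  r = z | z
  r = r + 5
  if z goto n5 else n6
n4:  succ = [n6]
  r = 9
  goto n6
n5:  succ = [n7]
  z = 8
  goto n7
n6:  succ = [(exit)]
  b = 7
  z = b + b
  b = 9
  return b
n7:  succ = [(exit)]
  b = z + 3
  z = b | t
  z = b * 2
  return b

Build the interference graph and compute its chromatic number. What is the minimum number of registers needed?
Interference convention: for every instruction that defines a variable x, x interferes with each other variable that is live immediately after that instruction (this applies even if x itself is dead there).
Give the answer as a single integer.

Answer: 3

Analysis:
def/use:
  n0: def={r,z} ue=∅
  n1: def={t} ue={z}
  n2: def={r} ue={z}
  n3: def={r,z} ue=∅
  n4: def={r} ue=∅
  n5: def={z} ue=∅
  n6: def={b,z} ue=∅
  n7: def={b,z} ue={t,z}

Backward fixpoint:
  n0: in=∅ out={z}
  n1: in={z} out={t,z}
  n2: in={t,z} out={t,z}
  n3: in={t} out={t}
  n4: in=∅ out=∅
  n5: in={t} out={t,z}
  n6: in=∅ out=∅
  n7: in={t,z} out=∅

Interfere edges:
  b↔{t,z}
  r↔{t,z}
  t↔{b,r,z}
  z↔{b,r,t}

Chromatic number:
  {b,t,z} pairwise interfere (3-clique) ⇒ χ ≥ 3
  assign b→r2 r→r2 t→r0 z→r1 — no edge inside a register ⇒ χ ≤ 3
  χ = 3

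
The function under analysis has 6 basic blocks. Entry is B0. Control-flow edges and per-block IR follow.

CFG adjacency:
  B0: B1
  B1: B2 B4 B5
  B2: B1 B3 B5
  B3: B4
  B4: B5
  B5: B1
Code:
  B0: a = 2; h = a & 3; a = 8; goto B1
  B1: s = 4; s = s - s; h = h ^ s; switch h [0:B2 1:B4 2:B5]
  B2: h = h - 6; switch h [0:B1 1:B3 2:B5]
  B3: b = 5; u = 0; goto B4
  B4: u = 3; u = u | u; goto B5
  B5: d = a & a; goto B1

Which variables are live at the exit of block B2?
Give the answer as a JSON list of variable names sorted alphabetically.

Per-block:
  B0: def={a,h} ue=∅
  B1: def={h,s} ue={h}
  B2: def={h} ue={h}
  B3: def={b,u} ue=∅
  B4: def={u} ue=∅
  B5: def={d} ue={a}

Liveness:
  B0: in=∅ out={a,h}
  B1: in={a,h} out={a,h}
  B2: in={a,h} out={a,h}
  B3: in={a,h} out={a,h}
  B4: in={a,h} out={a,h}
  B5: in={a,h} out={a,h}

live-out(B2) = ["a", "h"]

Answer: ["a", "h"]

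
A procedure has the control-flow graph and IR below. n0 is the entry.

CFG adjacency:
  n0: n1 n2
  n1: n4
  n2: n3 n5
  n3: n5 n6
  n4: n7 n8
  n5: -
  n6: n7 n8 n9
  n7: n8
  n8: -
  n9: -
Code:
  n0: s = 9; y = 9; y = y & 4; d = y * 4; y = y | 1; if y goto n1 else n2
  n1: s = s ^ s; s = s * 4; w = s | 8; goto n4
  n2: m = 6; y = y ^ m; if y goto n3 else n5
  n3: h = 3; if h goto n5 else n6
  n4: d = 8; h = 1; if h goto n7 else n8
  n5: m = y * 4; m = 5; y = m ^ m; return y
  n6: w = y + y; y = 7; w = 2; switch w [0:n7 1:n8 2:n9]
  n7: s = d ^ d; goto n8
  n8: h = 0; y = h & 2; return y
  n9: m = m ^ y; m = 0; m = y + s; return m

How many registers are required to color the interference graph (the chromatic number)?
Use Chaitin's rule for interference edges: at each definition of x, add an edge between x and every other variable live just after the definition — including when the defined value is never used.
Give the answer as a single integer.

Answer: 5

Working:
Per-block:
  n0: {d,s,y} / ∅
  n1: {s,w} / {s}
  n2: {m,y} / {y}
  n3: {h} / ∅
  n4: {d,h} / ∅
  n5: {m,y} / {y}
  n6: {w,y} / {y}
  n7: {s} / {d}
  n8: {h,y} / ∅
  n9: {m} / {m,s,y}

Liveness:
  n0 li=∅ lo={d,s,y}
  n1 li={s} lo=∅
  n2 li={d,s,y} lo={d,m,s,y}
  n3 li={d,m,s,y} lo={d,m,s,y}
  n4 li=∅ lo={d}
  n5 li={y} lo=∅
  n6 li={d,m,s,y} lo={d,m,s,y}
  n7 li={d} lo=∅
  n8 li=∅ lo=∅
  n9 li={m,s,y} lo=∅

Interference:
  d — {h,m,s,w,y}
  h — {d,m,s,y}
  m — {d,h,s,w,y}
  s — {d,h,m,w,y}
  w — {d,m,s,y}
  y — {d,h,m,s,w}

Registers:
  clique {d,h,m,s,y} ⇒ need ≥ 5
  5-colouring: c0={d}  c1={m}  c2={s}  c3={y}  c4={h,w}
  χ = 5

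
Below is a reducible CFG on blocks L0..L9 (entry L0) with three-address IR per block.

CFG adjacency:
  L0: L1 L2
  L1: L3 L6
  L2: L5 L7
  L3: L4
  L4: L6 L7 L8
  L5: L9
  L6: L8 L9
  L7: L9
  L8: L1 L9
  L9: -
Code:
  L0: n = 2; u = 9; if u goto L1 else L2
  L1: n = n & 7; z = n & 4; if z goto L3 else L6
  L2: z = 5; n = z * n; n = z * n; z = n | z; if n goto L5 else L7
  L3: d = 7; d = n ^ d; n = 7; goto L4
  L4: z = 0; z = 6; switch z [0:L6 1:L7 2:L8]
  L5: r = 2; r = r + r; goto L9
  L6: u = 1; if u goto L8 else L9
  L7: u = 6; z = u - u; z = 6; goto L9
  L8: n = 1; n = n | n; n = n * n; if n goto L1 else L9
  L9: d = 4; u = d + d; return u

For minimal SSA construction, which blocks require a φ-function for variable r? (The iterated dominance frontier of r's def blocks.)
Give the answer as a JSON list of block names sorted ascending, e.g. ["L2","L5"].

Answer: ["L9"]

Working:
idom tree: L1←L0 L2←L0 L3←L1 L4←L3 L5←L2 L6←L1 L7←L0 L8←L1 L9←L0
Join-block Dom:
  L1: preds {L0,L8}: {L0} ∩ {L0,L1,L8} = {L0}; idom=L0
  L6: preds {L1,L4}: {L0,L1} ∩ {L0,L1,L3,L4} = {L0,L1}; idom=L1
  L7: preds {L2,L4}: {L0,L2} ∩ {L0,L1,L3,L4} = {L0}; idom=L0
  L8: preds {L4,L6}: {L0,L1,L3,L4} ∩ {L0,L1,L6} = {L0,L1}; idom=L1
  L9: preds {L5,L6,L7,L8}: {L0,L2,L5} ∩ {L0,L1,L6} ∩ {L0,L7} ∩ {L0,L1,L8} = {L0}; idom=L0

Frontier:
  L1←L0: walk · to L0
  L1←L8: walk L8→L1 to L0
  L6←L1: walk · to L1
  L6←L4: walk L4→L3 to L1
  L7←L2: walk L2 to L0
  L7←L4: walk L4→L3→L1 to L0
  L8←L4: walk L4→L3 to L1
  L8←L6: walk L6 to L1
  L9←L5: walk L5→L2 to L0
  L9←L6: walk L6→L1 to L0
  L9←L7: walk L7 to L0
  L9←L8: walk L8→L1 to L0
  L0 → ∅
  L1 → {L1,L7,L9}
  L2 → {L7,L9}
  L3 → {L6,L7,L8}
  L4 → {L6,L7,L8}
  L5 → {L9}
  L6 → {L8,L9}
  L7 → {L9}
  L8 → {L1,L9}
  L9 → ∅

φ for r: defs {L5}
  DF⁺ = {L9}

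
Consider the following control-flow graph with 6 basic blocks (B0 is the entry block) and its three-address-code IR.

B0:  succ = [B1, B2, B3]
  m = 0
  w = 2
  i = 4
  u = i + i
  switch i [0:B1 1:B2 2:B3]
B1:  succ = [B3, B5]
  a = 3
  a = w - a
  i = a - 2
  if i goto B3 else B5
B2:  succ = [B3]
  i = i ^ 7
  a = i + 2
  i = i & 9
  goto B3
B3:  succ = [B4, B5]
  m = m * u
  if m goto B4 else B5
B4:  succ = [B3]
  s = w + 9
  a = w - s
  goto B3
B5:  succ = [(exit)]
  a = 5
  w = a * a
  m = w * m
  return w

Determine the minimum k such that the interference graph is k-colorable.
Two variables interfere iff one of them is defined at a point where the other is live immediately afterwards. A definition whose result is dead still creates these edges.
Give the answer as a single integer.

Block summaries:
  B0 def {i,m,u,w} use ∅
  B1 def {a,i} use {w}
  B2 def {a,i} use {i}
  B3 def {m} use {m,u}
  B4 def {a,s} use {w}
  B5 def {a,m,w} use {m}

Liveness:
  B0 li=∅ lo={i,m,u,w}
  B1 li={m,u,w} lo={m,u,w}
  B2 li={i,m,u,w} lo={m,u,w}
  B3 li={m,u,w} lo={m,u,w}
  B4 li={m,u,w} lo={m,u,w}
  B5 li={m} lo=∅

Interference:
  a↔{i,m,u,w}
  i↔{a,m,u,w}
  m↔{a,i,s,u,w}
  s↔{m,u,w}
  u↔{a,i,m,s,w}
  w↔{a,i,m,s,u}

Chromatic number:
  clique {a,i,m,u,w} ⇒ need ≥ 5
  5-colouring: c0={m}  c1={u}  c2={w}  c3={a,s}  c4={i}
  χ = 5

Answer: 5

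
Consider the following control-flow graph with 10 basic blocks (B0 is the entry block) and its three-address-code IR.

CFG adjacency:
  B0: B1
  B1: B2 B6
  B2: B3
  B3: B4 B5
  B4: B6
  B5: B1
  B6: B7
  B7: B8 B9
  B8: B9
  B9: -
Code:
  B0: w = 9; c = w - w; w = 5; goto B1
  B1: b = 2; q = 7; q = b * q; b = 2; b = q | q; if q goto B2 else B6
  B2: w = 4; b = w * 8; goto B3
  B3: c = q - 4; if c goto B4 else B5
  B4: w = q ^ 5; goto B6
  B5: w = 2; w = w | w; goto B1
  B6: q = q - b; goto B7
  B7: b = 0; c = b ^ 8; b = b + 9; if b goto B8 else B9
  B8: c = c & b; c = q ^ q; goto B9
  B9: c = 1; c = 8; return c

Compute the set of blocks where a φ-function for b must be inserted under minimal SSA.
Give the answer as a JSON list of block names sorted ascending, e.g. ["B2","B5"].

Answer: ["B1", "B6"]

Working:
idom tree: B1←B0 B2←B1 B3←B2 B4←B3 B5←B3 B6←B1 B7←B6 B8←B7 B9←B7
Dom at joins:
  B1: preds {B0,B5}: {B0} ∩ {B0,B1,B2,B3,B5} = {B0}; idom=B0
  B6: preds {B1,B4}: {B0,B1} ∩ {B0,B1,B2,B3,B4} = {B0,B1}; idom=B1
  B9: preds {B7,B8}: {B0,B1,B6,B7} ∩ {B0,B1,B6,B7,B8} = {B0,B1,B6,B7}; idom=B7

DF derivation:
  B1←B0: walk · to B0
  B1←B5: walk B5→B3→B2→B1 to B0
  B6←B1: walk · to B1
  B6←B4: walk B4→B3→B2 to B1
  B9←B7: walk · to B7
  B9←B8: walk B8 to B7
  B0 → ∅
  B1 → {B1}
  B2 → {B1,B6}
  B3 → {B1,B6}
  B4 → {B6}
  B5 → {B1}
  B6 → ∅
  B7 → ∅
  B8 → {B9}
  B9 → ∅

φ for b: defs {B1,B2,B7}
  DF⁺ = {B1,B6}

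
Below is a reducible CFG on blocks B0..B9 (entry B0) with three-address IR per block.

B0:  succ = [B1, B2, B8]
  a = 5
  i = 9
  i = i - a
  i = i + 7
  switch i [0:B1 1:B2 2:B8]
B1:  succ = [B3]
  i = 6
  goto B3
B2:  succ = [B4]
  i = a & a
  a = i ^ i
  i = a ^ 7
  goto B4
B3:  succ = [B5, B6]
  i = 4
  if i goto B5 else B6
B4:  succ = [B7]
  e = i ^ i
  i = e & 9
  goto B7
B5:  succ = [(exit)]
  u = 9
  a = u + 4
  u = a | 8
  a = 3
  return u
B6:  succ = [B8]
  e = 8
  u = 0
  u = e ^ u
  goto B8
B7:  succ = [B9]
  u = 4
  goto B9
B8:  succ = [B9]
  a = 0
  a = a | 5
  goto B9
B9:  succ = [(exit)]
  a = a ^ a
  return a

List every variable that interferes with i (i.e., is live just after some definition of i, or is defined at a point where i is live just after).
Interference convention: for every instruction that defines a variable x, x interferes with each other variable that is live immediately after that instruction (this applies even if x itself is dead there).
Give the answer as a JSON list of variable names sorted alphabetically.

def/use:
  B0 def {a,i} use ∅
  B1 def {i} use ∅
  B2 def {a,i} use {a}
  B3 def {i} use ∅
  B4 def {e,i} use {i}
  B5 def {a,u} use ∅
  B6 def {e,u} use ∅
  B7 def {u} use ∅
  B8 def {a} use ∅
  B9 def {a} use {a}

Backward fixpoint:
  B0: in=∅ out={a}
  B1: in=∅ out=∅
  B2: in={a} out={a,i}
  B3: in=∅ out=∅
  B4: in={a,i} out={a}
  B5: in=∅ out=∅
  B6: in=∅ out=∅
  B7: in={a} out={a}
  B8: in=∅ out={a}
  B9: in={a} out=∅

Interference:
  a — {e,i,u}
  e — {a,u}
  i — {a}
  u — {a,e}

N(i) = ["a"]

Answer: ["a"]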